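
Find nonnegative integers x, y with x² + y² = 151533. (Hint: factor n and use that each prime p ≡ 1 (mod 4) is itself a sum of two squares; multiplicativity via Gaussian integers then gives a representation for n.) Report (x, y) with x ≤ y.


Step 1: Factor n = 151533 = 3^2 · 113 · 149.
Step 2: Check the mod-4 condition on each prime factor: 3 ≡ 3 (mod 4), exponent 2 (must be even); 113 ≡ 1 (mod 4), exponent 1; 149 ≡ 1 (mod 4), exponent 1.
All primes ≡ 3 (mod 4) appear to even exponent (or don't appear), so by the two-squares theorem n IS expressible as a sum of two squares.
Step 3: Build a representation. Group n = k² · m with k = 3 and m = 113 · 149 = 16837 (a product of primes ≡ 1 (mod 4)); a representation of m scales to one of n via (k·x)² + (k·y)² = k²(x² + y²). Each prime p ≡ 1 (mod 4) is itself a sum of two squares; find a² by testing p − a² for a perfect square:
  113: 113 − 1² = 112, 113 − 2² = 109, 113 − 3² = 104, 113 − 4² = 97, 113 − 5² = 88, 113 − 6² = 77, 113 − 7² = 64 = 8² ⇒ 113 = 7² + 8².
  149: 149 − 1² = 148, 149 − 2² = 145, 149 − 3² = 140, 149 − 4² = 133, 149 − 5² = 124, 149 − 6² = 113, 149 − 7² = 100 = 10² ⇒ 149 = 7² + 10².
  Combine using the Brahmagupta–Fibonacci identity (a² + b²)(c² + d²) = (ac − bd)² + (ad + bc)² = (ac + bd)² + (ad − bc)²:
  113 · 149 = 16837: from (7² + 8²)(7² + 10²), take (7·7 − 8·10, 7·10 + 8·7) = (49 − 80, 70 + 56) = (-31, 126); dropping signs (only squares matter) gives (31, 126); check 31² + 126² = 961 + 15876 = 16837 ✓.
  Scale by k = 3: (3·31, 3·126) = (93, 378).
Step 4: Order so x ≤ y and verify: 93² + 378² = 8649 + 142884 = 151533 = n. ✓

n = 151533 = 93² + 378² (one valid representation with x ≤ y).


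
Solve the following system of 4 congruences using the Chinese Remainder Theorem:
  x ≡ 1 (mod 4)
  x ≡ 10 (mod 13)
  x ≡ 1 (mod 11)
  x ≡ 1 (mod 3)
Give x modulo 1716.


Product of moduli M = 4 · 13 · 11 · 3 = 1716.
Merge one congruence at a time:
  Start: x ≡ 1 (mod 4).
  Combine with x ≡ 10 (mod 13); new modulus lcm = 52.
    Write x = 1 + 4·t and substitute into x ≡ 10 (mod 13): 4·t ≡ 10 − 1 = 9 (mod 13).
    The inverse of 4 mod 13 is 10 (since 4·10 = 40 = 3·13 + 1), so t ≡ 10·9 = 90 ≡ 12 (mod 13).
    Then x = 1 + 4·12 = 49, valid modulo lcm(4, 13) = 52: x ≡ 49 (mod 52).
  Combine with x ≡ 1 (mod 11); new modulus lcm = 572.
    Write x = 49 + 52·t and substitute into x ≡ 1 (mod 11): 52·t ≡ 1 − 49 = -48 (mod 11).
    Reduce coefficients mod 11: 8·t ≡ 7 (mod 11).
    The inverse of 8 mod 11 is 7 (since 8·7 = 56 = 5·11 + 1), so t ≡ 7·7 = 49 ≡ 5 (mod 11).
    Then x = 49 + 52·5 = 309, valid modulo lcm(52, 11) = 572: x ≡ 309 (mod 572).
  Combine with x ≡ 1 (mod 3); new modulus lcm = 1716.
    Write x = 309 + 572·t and substitute into x ≡ 1 (mod 3): 572·t ≡ 1 − 309 = -308 (mod 3).
    Reduce coefficients mod 3: 2·t ≡ 1 (mod 3).
    The inverse of 2 mod 3 is 2 (since 2·2 = 4 = 1·3 + 1), so t ≡ 2·1 = 2 ≡ 2 (mod 3).
    Then x = 309 + 572·2 = 1453, valid modulo lcm(572, 3) = 1716: x ≡ 1453 (mod 1716).
Verify against each original: 1453 mod 4 = 1, 1453 mod 13 = 10, 1453 mod 11 = 1, 1453 mod 3 = 1.

x ≡ 1453 (mod 1716).


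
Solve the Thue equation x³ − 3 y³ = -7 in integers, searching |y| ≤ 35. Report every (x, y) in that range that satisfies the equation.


The equation is x³ - 3y³ = -7. For fixed y, x³ = 3·y³ − 7, so a solution requires the RHS to be a perfect cube.
Strategy: iterate y from -35 to 35, compute RHS = 3·y³ − 7, and check whether it is a (positive or negative) perfect cube.
Check small values of y:
  y = 0: RHS = -7 is not a perfect cube.
  y = 1: RHS = -4 is not a perfect cube.
  y = -1: RHS = -10 is not a perfect cube.
  y = 2: RHS = 17 is not a perfect cube.
  y = -2: RHS = -31 is not a perfect cube.
  y = 3: RHS = 74 is not a perfect cube.
  y = -3: RHS = -88 is not a perfect cube.
Continuing the search up to |y| = 35 finds no solutions either.
No (x, y) in the scanned range satisfies the equation.

No integer solutions with |y| ≤ 35.


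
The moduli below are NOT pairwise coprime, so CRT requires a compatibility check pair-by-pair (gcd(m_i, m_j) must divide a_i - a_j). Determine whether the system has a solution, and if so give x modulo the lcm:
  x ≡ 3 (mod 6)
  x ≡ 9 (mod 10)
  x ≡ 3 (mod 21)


Moduli 6, 10, 21 are not pairwise coprime, so CRT works modulo lcm(m_i) when all pairwise compatibility conditions hold.
Pairwise compatibility: gcd(m_i, m_j) must divide a_i - a_j for every pair.
Merge one congruence at a time:
  Start: x ≡ 3 (mod 6).
  Combine with x ≡ 9 (mod 10): gcd(6, 10) = 2; 9 - 3 = 6, which IS divisible by 2, so compatible.
    Write x = 3 + 6·t and substitute into x ≡ 9 (mod 10): 6·t ≡ 9 − 3 = 6 (mod 10).
    Divide the congruence (and modulus) by g = 2: 3·t ≡ 3 (mod 5).
    The inverse of 3 mod 5 is 2 (since 3·2 = 6 = 1·5 + 1), so t ≡ 2·3 = 6 ≡ 1 (mod 5).
    Then x = 3 + 6·1 = 9, valid modulo lcm(6, 10) = 30: x ≡ 9 (mod 30).
  Combine with x ≡ 3 (mod 21): gcd(30, 21) = 3; 3 - 9 = -6, which IS divisible by 3, so compatible.
    Write x = 9 + 30·t and substitute into x ≡ 3 (mod 21): 30·t ≡ 3 − 9 = -6 (mod 21).
    Divide the congruence (and modulus) by g = 3: 10·t ≡ -2 (mod 7).
    Reduce coefficients mod 7: 3·t ≡ 5 (mod 7).
    The inverse of 3 mod 7 is 5 (since 3·5 = 15 = 2·7 + 1), so t ≡ 5·5 = 25 ≡ 4 (mod 7).
    Then x = 9 + 30·4 = 129, valid modulo lcm(30, 21) = 210: x ≡ 129 (mod 210).
Verify: 129 mod 6 = 3, 129 mod 10 = 9, 129 mod 21 = 3.

x ≡ 129 (mod 210).


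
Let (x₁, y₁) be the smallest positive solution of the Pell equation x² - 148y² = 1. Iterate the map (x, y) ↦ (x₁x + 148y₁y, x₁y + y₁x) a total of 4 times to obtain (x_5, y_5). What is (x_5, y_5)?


Step 1: Find the fundamental solution (x₁, y₁) of x² - 148y² = 1.
  Expand √148 as a continued fraction. a₀ = ⌊√148⌋ = 12; iterate m_{k+1} = d_k·a_k − m_k, d_{k+1} = (148 − m_{k+1}²)/d_k, a_{k+1} = ⌊(a₀ + m_{k+1})/d_{k+1}⌋ (starting m₀ = 0, d₀ = 1), with convergents p_k = a_k·p_{k-1} + p_{k-2}, q_k = a_k·q_{k-1} + q_{k-2} (p₋₁ = 1, q₋₁ = 0):
  k = 0: a₀ = 12; p₀/q₀ = 12/1; p₀² − 148·q₀² = 144 − 148 = -4.
  k = 1: m = 12, d = 4, a = ⌊(12 + 12)/4⌋ = 6; p/q = (6·12 + 1)/(6·1 + 0) = 73/6; p² − 148·q² = 5329 − 5328 = 1.
  The first convergent with p² − 148·q² = 1 gives the fundamental solution (x₁, y₁) = (73, 6).
Step 2: Apply the recurrence (x_{n+1}, y_{n+1}) = (x₁x_n + 148y₁y_n, x₁y_n + y₁x_n) repeatedly.
  From (x_1, y_1) = (73, 6): x_2 = 73·73 + 148·6·6 = 10657; y_2 = 73·6 + 6·73 = 876.
  From (x_2, y_2) = (10657, 876): x_3 = 73·10657 + 148·6·876 = 1555849; y_3 = 73·876 + 6·10657 = 127890.
  From (x_3, y_3) = (1555849, 127890): x_4 = 73·1555849 + 148·6·127890 = 227143297; y_4 = 73·127890 + 6·1555849 = 18671064.
  From (x_4, y_4) = (227143297, 18671064): x_5 = 73·227143297 + 148·6·18671064 = 33161365513; y_5 = 73·18671064 + 6·227143297 = 2725847454.
Step 3: Verify x_5² - 148·y_5² = 1099676162686785753169 - 1099676162686785753168 = 1 (should be 1). ✓

(x_1, y_1) = (73, 6); (x_5, y_5) = (33161365513, 2725847454).


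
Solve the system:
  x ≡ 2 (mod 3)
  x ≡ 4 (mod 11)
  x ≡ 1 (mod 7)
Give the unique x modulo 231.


Moduli 3, 11, 7 are pairwise coprime; by CRT there is a unique solution modulo M = 3 · 11 · 7 = 231.
Solve pairwise, accumulating the modulus:
  Start with x ≡ 2 (mod 3).
  Combine with x ≡ 4 (mod 11): since gcd(3, 11) = 1, we get a unique residue mod 33.
    Write x = 2 + 3·t and substitute into x ≡ 4 (mod 11): 3·t ≡ 4 − 2 = 2 (mod 11).
    The inverse of 3 mod 11 is 4 (since 3·4 = 12 = 1·11 + 1), so t ≡ 4·2 = 8 ≡ 8 (mod 11).
    Then x = 2 + 3·8 = 26, valid modulo lcm(3, 11) = 33: x ≡ 26 (mod 33).
  Combine with x ≡ 1 (mod 7): since gcd(33, 7) = 1, we get a unique residue mod 231.
    Write x = 26 + 33·t and substitute into x ≡ 1 (mod 7): 33·t ≡ 1 − 26 = -25 (mod 7).
    Reduce coefficients mod 7: 5·t ≡ 3 (mod 7).
    The inverse of 5 mod 7 is 3 (since 5·3 = 15 = 2·7 + 1), so t ≡ 3·3 = 9 ≡ 2 (mod 7).
    Then x = 26 + 33·2 = 92, valid modulo lcm(33, 7) = 231: x ≡ 92 (mod 231).
Verify: 92 mod 3 = 2 ✓, 92 mod 11 = 4 ✓, 92 mod 7 = 1 ✓.

x ≡ 92 (mod 231).


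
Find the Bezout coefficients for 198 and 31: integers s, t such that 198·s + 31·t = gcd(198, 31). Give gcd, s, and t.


Euclidean algorithm on (198, 31) — divide until remainder is 0:
  198 = 6 · 31 + 12
  31 = 2 · 12 + 7
  12 = 1 · 7 + 5
  7 = 1 · 5 + 2
  5 = 2 · 2 + 1
  2 = 2 · 1 + 0
gcd(198, 31) = 1.
Track Bezout coefficients alongside the remainders: start with r₀ = 198 = a·1 + b·0 (s = 1, t = 0) and r₁ = 31 = a·0 + b·1 (s = 0, t = 1); each new remainder r_{k+1} = r_{k-1} − q_k·r_k inherits s_{k+1} = s_{k-1} − q_k·s_k, t_{k+1} = t_{k-1} − q_k·t_k, so r_k = a·s_k + b·t_k at every step:
  q = 6: r = 12, s = 1 − 6·0 = 1, t = 0 − 6·1 = -6  (check: 198·1 + 31·(-6) = 12)
  q = 2: r = 7, s = 0 − 2·1 = -2, t = 1 − 2·(-6) = 13  (check: 198·(-2) + 31·13 = 7)
  q = 1: r = 5, s = 1 − 1·(-2) = 3, t = -6 − 1·13 = -19  (check: 198·3 + 31·(-19) = 5)
  q = 1: r = 2, s = -2 − 1·3 = -5, t = 13 − 1·(-19) = 32  (check: 198·(-5) + 31·32 = 2)
  q = 2: r = 1, s = 3 − 2·(-5) = 13, t = -19 − 2·32 = -83  (check: 198·13 + 31·(-83) = 1)
The row with r = 1 (the gcd) gives the Bezout coefficients s = 13, t = -83.
Result: 198 · (13) + 31 · (-83) = 1.

gcd(198, 31) = 1; s = 13, t = -83 (check: 198·13 + 31·(-83) = 1).


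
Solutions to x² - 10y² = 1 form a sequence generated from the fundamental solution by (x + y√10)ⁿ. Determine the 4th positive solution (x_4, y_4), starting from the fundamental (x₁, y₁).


Step 1: Find the fundamental solution (x₁, y₁) of x² - 10y² = 1.
  Expand √10 as a continued fraction. a₀ = ⌊√10⌋ = 3; iterate m_{k+1} = d_k·a_k − m_k, d_{k+1} = (10 − m_{k+1}²)/d_k, a_{k+1} = ⌊(a₀ + m_{k+1})/d_{k+1}⌋ (starting m₀ = 0, d₀ = 1), with convergents p_k = a_k·p_{k-1} + p_{k-2}, q_k = a_k·q_{k-1} + q_{k-2} (p₋₁ = 1, q₋₁ = 0):
  k = 0: a₀ = 3; p₀/q₀ = 3/1; p₀² − 10·q₀² = 9 − 10 = -1.
  k = 1: m = 3, d = 1, a = ⌊(3 + 3)/1⌋ = 6; p/q = (6·3 + 1)/(6·1 + 0) = 19/6; p² − 10·q² = 361 − 360 = 1.
  The first convergent with p² − 10·q² = 1 gives the fundamental solution (x₁, y₁) = (19, 6).
Step 2: Apply the recurrence (x_{n+1}, y_{n+1}) = (x₁x_n + 10y₁y_n, x₁y_n + y₁x_n) repeatedly.
  From (x_1, y_1) = (19, 6): x_2 = 19·19 + 10·6·6 = 721; y_2 = 19·6 + 6·19 = 228.
  From (x_2, y_2) = (721, 228): x_3 = 19·721 + 10·6·228 = 27379; y_3 = 19·228 + 6·721 = 8658.
  From (x_3, y_3) = (27379, 8658): x_4 = 19·27379 + 10·6·8658 = 1039681; y_4 = 19·8658 + 6·27379 = 328776.
Step 3: Verify x_4² - 10·y_4² = 1080936581761 - 1080936581760 = 1 (should be 1). ✓

(x_1, y_1) = (19, 6); (x_4, y_4) = (1039681, 328776).


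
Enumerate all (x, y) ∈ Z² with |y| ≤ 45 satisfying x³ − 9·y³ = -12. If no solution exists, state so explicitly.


The equation is x³ - 9y³ = -12. For fixed y, x³ = 9·y³ − 12, so a solution requires the RHS to be a perfect cube.
Strategy: iterate y from -45 to 45, compute RHS = 9·y³ − 12, and check whether it is a (positive or negative) perfect cube.
Check small values of y:
  y = 0: RHS = -12 is not a perfect cube.
  y = 1: RHS = -3 is not a perfect cube.
  y = -1: RHS = -21 is not a perfect cube.
  y = 2: RHS = 60 is not a perfect cube.
  y = -2: RHS = -84 is not a perfect cube.
  y = 3: RHS = 231 is not a perfect cube.
  y = -3: RHS = -255 is not a perfect cube.
Continuing the search up to |y| = 45 finds no solutions either.
No (x, y) in the scanned range satisfies the equation.

No integer solutions with |y| ≤ 45.


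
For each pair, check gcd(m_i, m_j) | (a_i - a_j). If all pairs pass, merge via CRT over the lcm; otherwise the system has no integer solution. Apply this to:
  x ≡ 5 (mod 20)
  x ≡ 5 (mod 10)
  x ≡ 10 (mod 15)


Moduli 20, 10, 15 are not pairwise coprime, so CRT works modulo lcm(m_i) when all pairwise compatibility conditions hold.
Pairwise compatibility: gcd(m_i, m_j) must divide a_i - a_j for every pair.
Merge one congruence at a time:
  Start: x ≡ 5 (mod 20).
  Combine with x ≡ 5 (mod 10): gcd(20, 10) = 10; 5 - 5 = 0, which IS divisible by 10, so compatible.
    Write x = 5 + 20·t and substitute into x ≡ 5 (mod 10): 20·t ≡ 5 − 5 = 0 (mod 10).
    Divide the congruence (and modulus) by g = 10: 2·t ≡ 0 (mod 1).
    Modulo 1 every t works; take t = 0.
    Then x = 5 + 20·0 = 5, valid modulo lcm(20, 10) = 20: x ≡ 5 (mod 20).
  Combine with x ≡ 10 (mod 15): gcd(20, 15) = 5; 10 - 5 = 5, which IS divisible by 5, so compatible.
    Write x = 5 + 20·t and substitute into x ≡ 10 (mod 15): 20·t ≡ 10 − 5 = 5 (mod 15).
    Divide the congruence (and modulus) by g = 5: 4·t ≡ 1 (mod 3).
    Reduce coefficients mod 3: 1·t ≡ 1 (mod 3).
    So t ≡ 1 (mod 3).
    Then x = 5 + 20·1 = 25, valid modulo lcm(20, 15) = 60: x ≡ 25 (mod 60).
Verify: 25 mod 20 = 5, 25 mod 10 = 5, 25 mod 15 = 10.

x ≡ 25 (mod 60).


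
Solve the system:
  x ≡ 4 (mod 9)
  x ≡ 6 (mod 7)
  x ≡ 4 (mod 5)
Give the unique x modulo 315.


Moduli 9, 7, 5 are pairwise coprime; by CRT there is a unique solution modulo M = 9 · 7 · 5 = 315.
Solve pairwise, accumulating the modulus:
  Start with x ≡ 4 (mod 9).
  Combine with x ≡ 6 (mod 7): since gcd(9, 7) = 1, we get a unique residue mod 63.
    Write x = 4 + 9·t and substitute into x ≡ 6 (mod 7): 9·t ≡ 6 − 4 = 2 (mod 7).
    Reduce coefficients mod 7: 2·t ≡ 2 (mod 7).
    The inverse of 2 mod 7 is 4 (since 2·4 = 8 = 1·7 + 1), so t ≡ 4·2 = 8 ≡ 1 (mod 7).
    Then x = 4 + 9·1 = 13, valid modulo lcm(9, 7) = 63: x ≡ 13 (mod 63).
  Combine with x ≡ 4 (mod 5): since gcd(63, 5) = 1, we get a unique residue mod 315.
    Write x = 13 + 63·t and substitute into x ≡ 4 (mod 5): 63·t ≡ 4 − 13 = -9 (mod 5).
    Reduce coefficients mod 5: 3·t ≡ 1 (mod 5).
    The inverse of 3 mod 5 is 2 (since 3·2 = 6 = 1·5 + 1), so t ≡ 2·1 = 2 ≡ 2 (mod 5).
    Then x = 13 + 63·2 = 139, valid modulo lcm(63, 5) = 315: x ≡ 139 (mod 315).
Verify: 139 mod 9 = 4 ✓, 139 mod 7 = 6 ✓, 139 mod 5 = 4 ✓.

x ≡ 139 (mod 315).


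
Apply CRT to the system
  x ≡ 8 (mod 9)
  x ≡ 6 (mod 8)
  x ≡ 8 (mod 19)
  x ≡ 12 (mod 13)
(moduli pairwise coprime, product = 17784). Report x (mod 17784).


Product of moduli M = 9 · 8 · 19 · 13 = 17784.
Merge one congruence at a time:
  Start: x ≡ 8 (mod 9).
  Combine with x ≡ 6 (mod 8); new modulus lcm = 72.
    Write x = 8 + 9·t and substitute into x ≡ 6 (mod 8): 9·t ≡ 6 − 8 = -2 (mod 8).
    Reduce coefficients mod 8: 1·t ≡ 6 (mod 8).
    So t ≡ 6 (mod 8).
    Then x = 8 + 9·6 = 62, valid modulo lcm(9, 8) = 72: x ≡ 62 (mod 72).
  Combine with x ≡ 8 (mod 19); new modulus lcm = 1368.
    Write x = 62 + 72·t and substitute into x ≡ 8 (mod 19): 72·t ≡ 8 − 62 = -54 (mod 19).
    Reduce coefficients mod 19: 15·t ≡ 3 (mod 19).
    The inverse of 15 mod 19 is 14 (since 15·14 = 210 = 11·19 + 1), so t ≡ 14·3 = 42 ≡ 4 (mod 19).
    Then x = 62 + 72·4 = 350, valid modulo lcm(72, 19) = 1368: x ≡ 350 (mod 1368).
  Combine with x ≡ 12 (mod 13); new modulus lcm = 17784.
    Write x = 350 + 1368·t and substitute into x ≡ 12 (mod 13): 1368·t ≡ 12 − 350 = -338 (mod 13).
    Reduce coefficients mod 13: 3·t ≡ 0 (mod 13).
    The inverse of 3 mod 13 is 9 (since 3·9 = 27 = 2·13 + 1), so t ≡ 9·0 = 0 ≡ 0 (mod 13).
    Then x = 350 + 1368·0 = 350, valid modulo lcm(1368, 13) = 17784: x ≡ 350 (mod 17784).
Verify against each original: 350 mod 9 = 8, 350 mod 8 = 6, 350 mod 19 = 8, 350 mod 13 = 12.

x ≡ 350 (mod 17784).


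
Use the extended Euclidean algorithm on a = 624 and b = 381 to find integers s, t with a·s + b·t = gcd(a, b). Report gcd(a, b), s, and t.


Euclidean algorithm on (624, 381) — divide until remainder is 0:
  624 = 1 · 381 + 243
  381 = 1 · 243 + 138
  243 = 1 · 138 + 105
  138 = 1 · 105 + 33
  105 = 3 · 33 + 6
  33 = 5 · 6 + 3
  6 = 2 · 3 + 0
gcd(624, 381) = 3.
Track Bezout coefficients alongside the remainders: start with r₀ = 624 = a·1 + b·0 (s = 1, t = 0) and r₁ = 381 = a·0 + b·1 (s = 0, t = 1); each new remainder r_{k+1} = r_{k-1} − q_k·r_k inherits s_{k+1} = s_{k-1} − q_k·s_k, t_{k+1} = t_{k-1} − q_k·t_k, so r_k = a·s_k + b·t_k at every step:
  q = 1: r = 243, s = 1 − 1·0 = 1, t = 0 − 1·1 = -1  (check: 624·1 + 381·(-1) = 243)
  q = 1: r = 138, s = 0 − 1·1 = -1, t = 1 − 1·(-1) = 2  (check: 624·(-1) + 381·2 = 138)
  q = 1: r = 105, s = 1 − 1·(-1) = 2, t = -1 − 1·2 = -3  (check: 624·2 + 381·(-3) = 105)
  q = 1: r = 33, s = -1 − 1·2 = -3, t = 2 − 1·(-3) = 5  (check: 624·(-3) + 381·5 = 33)
  q = 3: r = 6, s = 2 − 3·(-3) = 11, t = -3 − 3·5 = -18  (check: 624·11 + 381·(-18) = 6)
  q = 5: r = 3, s = -3 − 5·11 = -58, t = 5 − 5·(-18) = 95  (check: 624·(-58) + 381·95 = 3)
The row with r = 3 (the gcd) gives the Bezout coefficients s = -58, t = 95.
Result: 624 · (-58) + 381 · (95) = 3.

gcd(624, 381) = 3; s = -58, t = 95 (check: 624·(-58) + 381·95 = 3).


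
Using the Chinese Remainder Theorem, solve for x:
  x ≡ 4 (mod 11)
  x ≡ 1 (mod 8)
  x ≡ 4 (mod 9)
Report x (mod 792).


Moduli 11, 8, 9 are pairwise coprime; by CRT there is a unique solution modulo M = 11 · 8 · 9 = 792.
Solve pairwise, accumulating the modulus:
  Start with x ≡ 4 (mod 11).
  Combine with x ≡ 1 (mod 8): since gcd(11, 8) = 1, we get a unique residue mod 88.
    Write x = 4 + 11·t and substitute into x ≡ 1 (mod 8): 11·t ≡ 1 − 4 = -3 (mod 8).
    Reduce coefficients mod 8: 3·t ≡ 5 (mod 8).
    The inverse of 3 mod 8 is 3 (since 3·3 = 9 = 1·8 + 1), so t ≡ 3·5 = 15 ≡ 7 (mod 8).
    Then x = 4 + 11·7 = 81, valid modulo lcm(11, 8) = 88: x ≡ 81 (mod 88).
  Combine with x ≡ 4 (mod 9): since gcd(88, 9) = 1, we get a unique residue mod 792.
    Write x = 81 + 88·t and substitute into x ≡ 4 (mod 9): 88·t ≡ 4 − 81 = -77 (mod 9).
    Reduce coefficients mod 9: 7·t ≡ 4 (mod 9).
    The inverse of 7 mod 9 is 4 (since 7·4 = 28 = 3·9 + 1), so t ≡ 4·4 = 16 ≡ 7 (mod 9).
    Then x = 81 + 88·7 = 697, valid modulo lcm(88, 9) = 792: x ≡ 697 (mod 792).
Verify: 697 mod 11 = 4 ✓, 697 mod 8 = 1 ✓, 697 mod 9 = 4 ✓.

x ≡ 697 (mod 792).


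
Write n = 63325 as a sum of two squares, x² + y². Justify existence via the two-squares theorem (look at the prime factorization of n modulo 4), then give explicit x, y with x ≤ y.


Step 1: Factor n = 63325 = 5^2 · 17 · 149.
Step 2: Check the mod-4 condition on each prime factor: 5 ≡ 1 (mod 4), exponent 2; 17 ≡ 1 (mod 4), exponent 1; 149 ≡ 1 (mod 4), exponent 1.
All primes ≡ 3 (mod 4) appear to even exponent (or don't appear), so by the two-squares theorem n IS expressible as a sum of two squares.
Step 3: Build a representation. Group n = k² · m with k = 5 and m = 17 · 149 = 2533 (a product of primes ≡ 1 (mod 4)); a representation of m scales to one of n via (k·x)² + (k·y)² = k²(x² + y²). Each prime p ≡ 1 (mod 4) is itself a sum of two squares; find a² by testing p − a² for a perfect square:
  17: 17 − 1² = 16 = 4² ⇒ 17 = 1² + 4².
  149: 149 − 1² = 148, 149 − 2² = 145, 149 − 3² = 140, 149 − 4² = 133, 149 − 5² = 124, 149 − 6² = 113, 149 − 7² = 100 = 10² ⇒ 149 = 7² + 10².
  Combine using the Brahmagupta–Fibonacci identity (a² + b²)(c² + d²) = (ac − bd)² + (ad + bc)² = (ac + bd)² + (ad − bc)²:
  17 · 149 = 2533: from (1² + 4²)(7² + 10²), take (1·7 − 4·10, 1·10 + 4·7) = (7 − 40, 10 + 28) = (-33, 38); dropping signs (only squares matter) gives (33, 38); check 33² + 38² = 1089 + 1444 = 2533 ✓.
  Scale by k = 5: (5·33, 5·38) = (165, 190).
Step 4: Order so x ≤ y and verify: 165² + 190² = 27225 + 36100 = 63325 = n. ✓

n = 63325 = 165² + 190² (one valid representation with x ≤ y).


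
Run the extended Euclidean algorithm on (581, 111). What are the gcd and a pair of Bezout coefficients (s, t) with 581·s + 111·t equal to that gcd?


Euclidean algorithm on (581, 111) — divide until remainder is 0:
  581 = 5 · 111 + 26
  111 = 4 · 26 + 7
  26 = 3 · 7 + 5
  7 = 1 · 5 + 2
  5 = 2 · 2 + 1
  2 = 2 · 1 + 0
gcd(581, 111) = 1.
Track Bezout coefficients alongside the remainders: start with r₀ = 581 = a·1 + b·0 (s = 1, t = 0) and r₁ = 111 = a·0 + b·1 (s = 0, t = 1); each new remainder r_{k+1} = r_{k-1} − q_k·r_k inherits s_{k+1} = s_{k-1} − q_k·s_k, t_{k+1} = t_{k-1} − q_k·t_k, so r_k = a·s_k + b·t_k at every step:
  q = 5: r = 26, s = 1 − 5·0 = 1, t = 0 − 5·1 = -5  (check: 581·1 + 111·(-5) = 26)
  q = 4: r = 7, s = 0 − 4·1 = -4, t = 1 − 4·(-5) = 21  (check: 581·(-4) + 111·21 = 7)
  q = 3: r = 5, s = 1 − 3·(-4) = 13, t = -5 − 3·21 = -68  (check: 581·13 + 111·(-68) = 5)
  q = 1: r = 2, s = -4 − 1·13 = -17, t = 21 − 1·(-68) = 89  (check: 581·(-17) + 111·89 = 2)
  q = 2: r = 1, s = 13 − 2·(-17) = 47, t = -68 − 2·89 = -246  (check: 581·47 + 111·(-246) = 1)
The row with r = 1 (the gcd) gives the Bezout coefficients s = 47, t = -246.
Result: 581 · (47) + 111 · (-246) = 1.

gcd(581, 111) = 1; s = 47, t = -246 (check: 581·47 + 111·(-246) = 1).


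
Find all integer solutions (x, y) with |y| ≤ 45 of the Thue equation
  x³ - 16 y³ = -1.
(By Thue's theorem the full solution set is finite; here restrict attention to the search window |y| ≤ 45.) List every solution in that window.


The equation is x³ - 16y³ = -1. For fixed y, x³ = 16·y³ − 1, so a solution requires the RHS to be a perfect cube.
Strategy: iterate y from -45 to 45, compute RHS = 16·y³ − 1, and check whether it is a (positive or negative) perfect cube.
Check small values of y:
  y = 0: RHS = -1 = (-1)³ ⇒ x = -1 works.
  y = 1: RHS = 15 is not a perfect cube.
  y = -1: RHS = -17 is not a perfect cube.
  y = 2: RHS = 127 is not a perfect cube.
  y = -2: RHS = -129 is not a perfect cube.
  y = 3: RHS = 431 is not a perfect cube.
  y = -3: RHS = -433 is not a perfect cube.
Continuing the search up to |y| = 45 finds no further solutions beyond those listed.
Collected solutions: (-1, 0).

Solutions (with |y| ≤ 45): (-1, 0).


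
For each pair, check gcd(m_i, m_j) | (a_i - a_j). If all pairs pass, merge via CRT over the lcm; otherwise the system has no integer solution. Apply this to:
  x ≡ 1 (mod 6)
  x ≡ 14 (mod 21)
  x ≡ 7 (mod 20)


Moduli 6, 21, 20 are not pairwise coprime, so CRT works modulo lcm(m_i) when all pairwise compatibility conditions hold.
Pairwise compatibility: gcd(m_i, m_j) must divide a_i - a_j for every pair.
Merge one congruence at a time:
  Start: x ≡ 1 (mod 6).
  Combine with x ≡ 14 (mod 21): gcd(6, 21) = 3, and 14 - 1 = 13 is NOT divisible by 3.
    ⇒ system is inconsistent (no integer solution).

No solution (the system is inconsistent).


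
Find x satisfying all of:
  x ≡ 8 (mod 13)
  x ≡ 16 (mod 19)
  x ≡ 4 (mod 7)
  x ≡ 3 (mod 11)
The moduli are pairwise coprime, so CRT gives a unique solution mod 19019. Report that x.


Product of moduli M = 13 · 19 · 7 · 11 = 19019.
Merge one congruence at a time:
  Start: x ≡ 8 (mod 13).
  Combine with x ≡ 16 (mod 19); new modulus lcm = 247.
    Write x = 8 + 13·t and substitute into x ≡ 16 (mod 19): 13·t ≡ 16 − 8 = 8 (mod 19).
    The inverse of 13 mod 19 is 3 (since 13·3 = 39 = 2·19 + 1), so t ≡ 3·8 = 24 ≡ 5 (mod 19).
    Then x = 8 + 13·5 = 73, valid modulo lcm(13, 19) = 247: x ≡ 73 (mod 247).
  Combine with x ≡ 4 (mod 7); new modulus lcm = 1729.
    Write x = 73 + 247·t and substitute into x ≡ 4 (mod 7): 247·t ≡ 4 − 73 = -69 (mod 7).
    Reduce coefficients mod 7: 2·t ≡ 1 (mod 7).
    The inverse of 2 mod 7 is 4 (since 2·4 = 8 = 1·7 + 1), so t ≡ 4·1 = 4 ≡ 4 (mod 7).
    Then x = 73 + 247·4 = 1061, valid modulo lcm(247, 7) = 1729: x ≡ 1061 (mod 1729).
  Combine with x ≡ 3 (mod 11); new modulus lcm = 19019.
    Write x = 1061 + 1729·t and substitute into x ≡ 3 (mod 11): 1729·t ≡ 3 − 1061 = -1058 (mod 11).
    Reduce coefficients mod 11: 2·t ≡ 9 (mod 11).
    The inverse of 2 mod 11 is 6 (since 2·6 = 12 = 1·11 + 1), so t ≡ 6·9 = 54 ≡ 10 (mod 11).
    Then x = 1061 + 1729·10 = 18351, valid modulo lcm(1729, 11) = 19019: x ≡ 18351 (mod 19019).
Verify against each original: 18351 mod 13 = 8, 18351 mod 19 = 16, 18351 mod 7 = 4, 18351 mod 11 = 3.

x ≡ 18351 (mod 19019).


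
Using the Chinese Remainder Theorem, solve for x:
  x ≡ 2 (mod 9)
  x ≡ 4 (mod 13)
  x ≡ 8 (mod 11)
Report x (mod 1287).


Moduli 9, 13, 11 are pairwise coprime; by CRT there is a unique solution modulo M = 9 · 13 · 11 = 1287.
Solve pairwise, accumulating the modulus:
  Start with x ≡ 2 (mod 9).
  Combine with x ≡ 4 (mod 13): since gcd(9, 13) = 1, we get a unique residue mod 117.
    Write x = 2 + 9·t and substitute into x ≡ 4 (mod 13): 9·t ≡ 4 − 2 = 2 (mod 13).
    The inverse of 9 mod 13 is 3 (since 9·3 = 27 = 2·13 + 1), so t ≡ 3·2 = 6 ≡ 6 (mod 13).
    Then x = 2 + 9·6 = 56, valid modulo lcm(9, 13) = 117: x ≡ 56 (mod 117).
  Combine with x ≡ 8 (mod 11): since gcd(117, 11) = 1, we get a unique residue mod 1287.
    Write x = 56 + 117·t and substitute into x ≡ 8 (mod 11): 117·t ≡ 8 − 56 = -48 (mod 11).
    Reduce coefficients mod 11: 7·t ≡ 7 (mod 11).
    The inverse of 7 mod 11 is 8 (since 7·8 = 56 = 5·11 + 1), so t ≡ 8·7 = 56 ≡ 1 (mod 11).
    Then x = 56 + 117·1 = 173, valid modulo lcm(117, 11) = 1287: x ≡ 173 (mod 1287).
Verify: 173 mod 9 = 2 ✓, 173 mod 13 = 4 ✓, 173 mod 11 = 8 ✓.

x ≡ 173 (mod 1287).


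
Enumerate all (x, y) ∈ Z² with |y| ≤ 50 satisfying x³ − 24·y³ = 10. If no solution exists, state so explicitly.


The equation is x³ - 24y³ = 10. For fixed y, x³ = 24·y³ + 10, so a solution requires the RHS to be a perfect cube.
Strategy: iterate y from -50 to 50, compute RHS = 24·y³ + 10, and check whether it is a (positive or negative) perfect cube.
Check small values of y:
  y = 0: RHS = 10 is not a perfect cube.
  y = 1: RHS = 34 is not a perfect cube.
  y = -1: RHS = -14 is not a perfect cube.
  y = 2: RHS = 202 is not a perfect cube.
  y = -2: RHS = -182 is not a perfect cube.
  y = 3: RHS = 658 is not a perfect cube.
  y = -3: RHS = -638 is not a perfect cube.
Continuing the search up to |y| = 50 finds no solutions either.
No (x, y) in the scanned range satisfies the equation.

No integer solutions with |y| ≤ 50.


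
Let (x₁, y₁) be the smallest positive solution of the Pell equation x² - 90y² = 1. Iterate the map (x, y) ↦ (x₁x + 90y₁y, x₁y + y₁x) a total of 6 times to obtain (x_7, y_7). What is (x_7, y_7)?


Step 1: Find the fundamental solution (x₁, y₁) of x² - 90y² = 1.
  Expand √90 as a continued fraction. a₀ = ⌊√90⌋ = 9; iterate m_{k+1} = d_k·a_k − m_k, d_{k+1} = (90 − m_{k+1}²)/d_k, a_{k+1} = ⌊(a₀ + m_{k+1})/d_{k+1}⌋ (starting m₀ = 0, d₀ = 1), with convergents p_k = a_k·p_{k-1} + p_{k-2}, q_k = a_k·q_{k-1} + q_{k-2} (p₋₁ = 1, q₋₁ = 0):
  k = 0: a₀ = 9; p₀/q₀ = 9/1; p₀² − 90·q₀² = 81 − 90 = -9.
  k = 1: m = 9, d = 9, a = ⌊(9 + 9)/9⌋ = 2; p/q = (2·9 + 1)/(2·1 + 0) = 19/2; p² − 90·q² = 361 − 360 = 1.
  The first convergent with p² − 90·q² = 1 gives the fundamental solution (x₁, y₁) = (19, 2).
Step 2: Apply the recurrence (x_{n+1}, y_{n+1}) = (x₁x_n + 90y₁y_n, x₁y_n + y₁x_n) repeatedly.
  From (x_1, y_1) = (19, 2): x_2 = 19·19 + 90·2·2 = 721; y_2 = 19·2 + 2·19 = 76.
  From (x_2, y_2) = (721, 76): x_3 = 19·721 + 90·2·76 = 27379; y_3 = 19·76 + 2·721 = 2886.
  From (x_3, y_3) = (27379, 2886): x_4 = 19·27379 + 90·2·2886 = 1039681; y_4 = 19·2886 + 2·27379 = 109592.
  From (x_4, y_4) = (1039681, 109592): x_5 = 19·1039681 + 90·2·109592 = 39480499; y_5 = 19·109592 + 2·1039681 = 4161610.
  From (x_5, y_5) = (39480499, 4161610): x_6 = 19·39480499 + 90·2·4161610 = 1499219281; y_6 = 19·4161610 + 2·39480499 = 158031588.
  From (x_6, y_6) = (1499219281, 158031588): x_7 = 19·1499219281 + 90·2·158031588 = 56930852179; y_7 = 19·158031588 + 2·1499219281 = 6001038734.
Step 3: Verify x_7² - 90·y_7² = 3241121929827149048041 - 3241121929827149048040 = 1 (should be 1). ✓

(x_1, y_1) = (19, 2); (x_7, y_7) = (56930852179, 6001038734).


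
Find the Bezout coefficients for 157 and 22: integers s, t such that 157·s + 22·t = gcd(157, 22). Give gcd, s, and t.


Euclidean algorithm on (157, 22) — divide until remainder is 0:
  157 = 7 · 22 + 3
  22 = 7 · 3 + 1
  3 = 3 · 1 + 0
gcd(157, 22) = 1.
Track Bezout coefficients alongside the remainders: start with r₀ = 157 = a·1 + b·0 (s = 1, t = 0) and r₁ = 22 = a·0 + b·1 (s = 0, t = 1); each new remainder r_{k+1} = r_{k-1} − q_k·r_k inherits s_{k+1} = s_{k-1} − q_k·s_k, t_{k+1} = t_{k-1} − q_k·t_k, so r_k = a·s_k + b·t_k at every step:
  q = 7: r = 3, s = 1 − 7·0 = 1, t = 0 − 7·1 = -7  (check: 157·1 + 22·(-7) = 3)
  q = 7: r = 1, s = 0 − 7·1 = -7, t = 1 − 7·(-7) = 50  (check: 157·(-7) + 22·50 = 1)
The row with r = 1 (the gcd) gives the Bezout coefficients s = -7, t = 50.
Result: 157 · (-7) + 22 · (50) = 1.

gcd(157, 22) = 1; s = -7, t = 50 (check: 157·(-7) + 22·50 = 1).


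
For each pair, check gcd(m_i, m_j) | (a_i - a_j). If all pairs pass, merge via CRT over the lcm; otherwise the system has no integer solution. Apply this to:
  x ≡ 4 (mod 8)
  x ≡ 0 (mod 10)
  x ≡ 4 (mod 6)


Moduli 8, 10, 6 are not pairwise coprime, so CRT works modulo lcm(m_i) when all pairwise compatibility conditions hold.
Pairwise compatibility: gcd(m_i, m_j) must divide a_i - a_j for every pair.
Merge one congruence at a time:
  Start: x ≡ 4 (mod 8).
  Combine with x ≡ 0 (mod 10): gcd(8, 10) = 2; 0 - 4 = -4, which IS divisible by 2, so compatible.
    Write x = 4 + 8·t and substitute into x ≡ 0 (mod 10): 8·t ≡ 0 − 4 = -4 (mod 10).
    Divide the congruence (and modulus) by g = 2: 4·t ≡ -2 (mod 5).
    Reduce coefficients mod 5: 4·t ≡ 3 (mod 5).
    The inverse of 4 mod 5 is 4 (since 4·4 = 16 = 3·5 + 1), so t ≡ 4·3 = 12 ≡ 2 (mod 5).
    Then x = 4 + 8·2 = 20, valid modulo lcm(8, 10) = 40: x ≡ 20 (mod 40).
  Combine with x ≡ 4 (mod 6): gcd(40, 6) = 2; 4 - 20 = -16, which IS divisible by 2, so compatible.
    Write x = 20 + 40·t and substitute into x ≡ 4 (mod 6): 40·t ≡ 4 − 20 = -16 (mod 6).
    Divide the congruence (and modulus) by g = 2: 20·t ≡ -8 (mod 3).
    Reduce coefficients mod 3: 2·t ≡ 1 (mod 3).
    The inverse of 2 mod 3 is 2 (since 2·2 = 4 = 1·3 + 1), so t ≡ 2·1 = 2 ≡ 2 (mod 3).
    Then x = 20 + 40·2 = 100, valid modulo lcm(40, 6) = 120: x ≡ 100 (mod 120).
Verify: 100 mod 8 = 4, 100 mod 10 = 0, 100 mod 6 = 4.

x ≡ 100 (mod 120).


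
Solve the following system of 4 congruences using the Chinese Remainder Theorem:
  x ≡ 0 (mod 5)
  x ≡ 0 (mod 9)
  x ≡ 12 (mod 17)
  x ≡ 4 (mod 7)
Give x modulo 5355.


Product of moduli M = 5 · 9 · 17 · 7 = 5355.
Merge one congruence at a time:
  Start: x ≡ 0 (mod 5).
  Combine with x ≡ 0 (mod 9); new modulus lcm = 45.
    Write x = 0 + 5·t and substitute into x ≡ 0 (mod 9): 5·t ≡ 0 − 0 = 0 (mod 9).
    The inverse of 5 mod 9 is 2 (since 5·2 = 10 = 1·9 + 1), so t ≡ 2·0 = 0 ≡ 0 (mod 9).
    Then x = 0 + 5·0 = 0, valid modulo lcm(5, 9) = 45: x ≡ 0 (mod 45).
  Combine with x ≡ 12 (mod 17); new modulus lcm = 765.
    Write x = 0 + 45·t and substitute into x ≡ 12 (mod 17): 45·t ≡ 12 − 0 = 12 (mod 17).
    Reduce coefficients mod 17: 11·t ≡ 12 (mod 17).
    The inverse of 11 mod 17 is 14 (since 11·14 = 154 = 9·17 + 1), so t ≡ 14·12 = 168 ≡ 15 (mod 17).
    Then x = 0 + 45·15 = 675, valid modulo lcm(45, 17) = 765: x ≡ 675 (mod 765).
  Combine with x ≡ 4 (mod 7); new modulus lcm = 5355.
    Write x = 675 + 765·t and substitute into x ≡ 4 (mod 7): 765·t ≡ 4 − 675 = -671 (mod 7).
    Reduce coefficients mod 7: 2·t ≡ 1 (mod 7).
    The inverse of 2 mod 7 is 4 (since 2·4 = 8 = 1·7 + 1), so t ≡ 4·1 = 4 ≡ 4 (mod 7).
    Then x = 675 + 765·4 = 3735, valid modulo lcm(765, 7) = 5355: x ≡ 3735 (mod 5355).
Verify against each original: 3735 mod 5 = 0, 3735 mod 9 = 0, 3735 mod 17 = 12, 3735 mod 7 = 4.

x ≡ 3735 (mod 5355).


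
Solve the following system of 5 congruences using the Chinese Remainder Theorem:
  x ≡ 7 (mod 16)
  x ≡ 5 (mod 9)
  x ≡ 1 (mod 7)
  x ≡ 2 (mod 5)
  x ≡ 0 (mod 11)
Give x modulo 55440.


Product of moduli M = 16 · 9 · 7 · 5 · 11 = 55440.
Merge one congruence at a time:
  Start: x ≡ 7 (mod 16).
  Combine with x ≡ 5 (mod 9); new modulus lcm = 144.
    Write x = 7 + 16·t and substitute into x ≡ 5 (mod 9): 16·t ≡ 5 − 7 = -2 (mod 9).
    Reduce coefficients mod 9: 7·t ≡ 7 (mod 9).
    The inverse of 7 mod 9 is 4 (since 7·4 = 28 = 3·9 + 1), so t ≡ 4·7 = 28 ≡ 1 (mod 9).
    Then x = 7 + 16·1 = 23, valid modulo lcm(16, 9) = 144: x ≡ 23 (mod 144).
  Combine with x ≡ 1 (mod 7); new modulus lcm = 1008.
    Write x = 23 + 144·t and substitute into x ≡ 1 (mod 7): 144·t ≡ 1 − 23 = -22 (mod 7).
    Reduce coefficients mod 7: 4·t ≡ 6 (mod 7).
    The inverse of 4 mod 7 is 2 (since 4·2 = 8 = 1·7 + 1), so t ≡ 2·6 = 12 ≡ 5 (mod 7).
    Then x = 23 + 144·5 = 743, valid modulo lcm(144, 7) = 1008: x ≡ 743 (mod 1008).
  Combine with x ≡ 2 (mod 5); new modulus lcm = 5040.
    Write x = 743 + 1008·t and substitute into x ≡ 2 (mod 5): 1008·t ≡ 2 − 743 = -741 (mod 5).
    Reduce coefficients mod 5: 3·t ≡ 4 (mod 5).
    The inverse of 3 mod 5 is 2 (since 3·2 = 6 = 1·5 + 1), so t ≡ 2·4 = 8 ≡ 3 (mod 5).
    Then x = 743 + 1008·3 = 3767, valid modulo lcm(1008, 5) = 5040: x ≡ 3767 (mod 5040).
  Combine with x ≡ 0 (mod 11); new modulus lcm = 55440.
    Write x = 3767 + 5040·t and substitute into x ≡ 0 (mod 11): 5040·t ≡ 0 − 3767 = -3767 (mod 11).
    Reduce coefficients mod 11: 2·t ≡ 6 (mod 11).
    The inverse of 2 mod 11 is 6 (since 2·6 = 12 = 1·11 + 1), so t ≡ 6·6 = 36 ≡ 3 (mod 11).
    Then x = 3767 + 5040·3 = 18887, valid modulo lcm(5040, 11) = 55440: x ≡ 18887 (mod 55440).
Verify against each original: 18887 mod 16 = 7, 18887 mod 9 = 5, 18887 mod 7 = 1, 18887 mod 5 = 2, 18887 mod 11 = 0.

x ≡ 18887 (mod 55440).


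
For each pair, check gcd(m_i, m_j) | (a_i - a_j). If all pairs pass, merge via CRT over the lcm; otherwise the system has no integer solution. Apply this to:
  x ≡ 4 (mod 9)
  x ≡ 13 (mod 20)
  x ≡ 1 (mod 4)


Moduli 9, 20, 4 are not pairwise coprime, so CRT works modulo lcm(m_i) when all pairwise compatibility conditions hold.
Pairwise compatibility: gcd(m_i, m_j) must divide a_i - a_j for every pair.
Merge one congruence at a time:
  Start: x ≡ 4 (mod 9).
  Combine with x ≡ 13 (mod 20): gcd(9, 20) = 1; 13 - 4 = 9, which IS divisible by 1, so compatible.
    Write x = 4 + 9·t and substitute into x ≡ 13 (mod 20): 9·t ≡ 13 − 4 = 9 (mod 20).
    The inverse of 9 mod 20 is 9 (since 9·9 = 81 = 4·20 + 1), so t ≡ 9·9 = 81 ≡ 1 (mod 20).
    Then x = 4 + 9·1 = 13, valid modulo lcm(9, 20) = 180: x ≡ 13 (mod 180).
  Combine with x ≡ 1 (mod 4): gcd(180, 4) = 4; 1 - 13 = -12, which IS divisible by 4, so compatible.
    Write x = 13 + 180·t and substitute into x ≡ 1 (mod 4): 180·t ≡ 1 − 13 = -12 (mod 4).
    Divide the congruence (and modulus) by g = 4: 45·t ≡ -3 (mod 1).
    Modulo 1 every t works; take t = 0.
    Then x = 13 + 180·0 = 13, valid modulo lcm(180, 4) = 180: x ≡ 13 (mod 180).
Verify: 13 mod 9 = 4, 13 mod 20 = 13, 13 mod 4 = 1.

x ≡ 13 (mod 180).


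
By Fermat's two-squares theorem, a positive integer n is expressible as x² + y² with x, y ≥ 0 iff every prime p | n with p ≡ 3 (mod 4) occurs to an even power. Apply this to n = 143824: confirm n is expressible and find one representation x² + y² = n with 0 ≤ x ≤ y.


Step 1: Factor n = 143824 = 2^4 · 89 · 101.
Step 2: Check the mod-4 condition on each prime factor: 2 = 2 (special); 89 ≡ 1 (mod 4), exponent 1; 101 ≡ 1 (mod 4), exponent 1.
All primes ≡ 3 (mod 4) appear to even exponent (or don't appear), so by the two-squares theorem n IS expressible as a sum of two squares.
Step 3: Build a representation. Group n = k² · m with k = 4 and m = 89 · 101 = 8989 (a product of primes ≡ 1 (mod 4)); a representation of m scales to one of n via (k·x)² + (k·y)² = k²(x² + y²). Each prime p ≡ 1 (mod 4) is itself a sum of two squares; find a² by testing p − a² for a perfect square:
  89: 89 − 1² = 88, 89 − 2² = 85, 89 − 3² = 80, 89 − 4² = 73, 89 − 5² = 64 = 8² ⇒ 89 = 5² + 8².
  101: 101 − 1² = 100 = 10² ⇒ 101 = 1² + 10².
  Combine using the Brahmagupta–Fibonacci identity (a² + b²)(c² + d²) = (ac − bd)² + (ad + bc)² = (ac + bd)² + (ad − bc)²:
  89 · 101 = 8989: from (5² + 8²)(1² + 10²), take (5·1 − 8·10, 5·10 + 8·1) = (5 − 80, 50 + 8) = (-75, 58); dropping signs (only squares matter) gives (75, 58); check 75² + 58² = 5625 + 3364 = 8989 ✓.
  Scale by k = 4: (4·75, 4·58) = (300, 232).
Step 4: Order so x ≤ y and verify: 232² + 300² = 53824 + 90000 = 143824 = n. ✓

n = 143824 = 232² + 300² (one valid representation with x ≤ y).


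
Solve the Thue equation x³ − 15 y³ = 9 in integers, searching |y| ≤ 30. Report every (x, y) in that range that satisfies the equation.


The equation is x³ - 15y³ = 9. For fixed y, x³ = 15·y³ + 9, so a solution requires the RHS to be a perfect cube.
Strategy: iterate y from -30 to 30, compute RHS = 15·y³ + 9, and check whether it is a (positive or negative) perfect cube.
Check small values of y:
  y = 0: RHS = 9 is not a perfect cube.
  y = 1: RHS = 24 is not a perfect cube.
  y = -1: RHS = -6 is not a perfect cube.
  y = 2: RHS = 129 is not a perfect cube.
  y = -2: RHS = -111 is not a perfect cube.
  y = 3: RHS = 414 is not a perfect cube.
  y = -3: RHS = -396 is not a perfect cube.
Continuing the search up to |y| = 30 finds no solutions either.
No (x, y) in the scanned range satisfies the equation.

No integer solutions with |y| ≤ 30.


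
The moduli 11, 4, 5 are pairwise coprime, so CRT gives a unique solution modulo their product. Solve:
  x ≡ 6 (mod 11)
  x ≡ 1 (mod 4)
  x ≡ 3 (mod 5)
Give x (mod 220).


Moduli 11, 4, 5 are pairwise coprime; by CRT there is a unique solution modulo M = 11 · 4 · 5 = 220.
Solve pairwise, accumulating the modulus:
  Start with x ≡ 6 (mod 11).
  Combine with x ≡ 1 (mod 4): since gcd(11, 4) = 1, we get a unique residue mod 44.
    Write x = 6 + 11·t and substitute into x ≡ 1 (mod 4): 11·t ≡ 1 − 6 = -5 (mod 4).
    Reduce coefficients mod 4: 3·t ≡ 3 (mod 4).
    The inverse of 3 mod 4 is 3 (since 3·3 = 9 = 2·4 + 1), so t ≡ 3·3 = 9 ≡ 1 (mod 4).
    Then x = 6 + 11·1 = 17, valid modulo lcm(11, 4) = 44: x ≡ 17 (mod 44).
  Combine with x ≡ 3 (mod 5): since gcd(44, 5) = 1, we get a unique residue mod 220.
    Write x = 17 + 44·t and substitute into x ≡ 3 (mod 5): 44·t ≡ 3 − 17 = -14 (mod 5).
    Reduce coefficients mod 5: 4·t ≡ 1 (mod 5).
    The inverse of 4 mod 5 is 4 (since 4·4 = 16 = 3·5 + 1), so t ≡ 4·1 = 4 ≡ 4 (mod 5).
    Then x = 17 + 44·4 = 193, valid modulo lcm(44, 5) = 220: x ≡ 193 (mod 220).
Verify: 193 mod 11 = 6 ✓, 193 mod 4 = 1 ✓, 193 mod 5 = 3 ✓.

x ≡ 193 (mod 220).


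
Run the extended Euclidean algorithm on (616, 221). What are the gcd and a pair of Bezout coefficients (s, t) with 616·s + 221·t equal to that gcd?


Euclidean algorithm on (616, 221) — divide until remainder is 0:
  616 = 2 · 221 + 174
  221 = 1 · 174 + 47
  174 = 3 · 47 + 33
  47 = 1 · 33 + 14
  33 = 2 · 14 + 5
  14 = 2 · 5 + 4
  5 = 1 · 4 + 1
  4 = 4 · 1 + 0
gcd(616, 221) = 1.
Track Bezout coefficients alongside the remainders: start with r₀ = 616 = a·1 + b·0 (s = 1, t = 0) and r₁ = 221 = a·0 + b·1 (s = 0, t = 1); each new remainder r_{k+1} = r_{k-1} − q_k·r_k inherits s_{k+1} = s_{k-1} − q_k·s_k, t_{k+1} = t_{k-1} − q_k·t_k, so r_k = a·s_k + b·t_k at every step:
  q = 2: r = 174, s = 1 − 2·0 = 1, t = 0 − 2·1 = -2  (check: 616·1 + 221·(-2) = 174)
  q = 1: r = 47, s = 0 − 1·1 = -1, t = 1 − 1·(-2) = 3  (check: 616·(-1) + 221·3 = 47)
  q = 3: r = 33, s = 1 − 3·(-1) = 4, t = -2 − 3·3 = -11  (check: 616·4 + 221·(-11) = 33)
  q = 1: r = 14, s = -1 − 1·4 = -5, t = 3 − 1·(-11) = 14  (check: 616·(-5) + 221·14 = 14)
  q = 2: r = 5, s = 4 − 2·(-5) = 14, t = -11 − 2·14 = -39  (check: 616·14 + 221·(-39) = 5)
  q = 2: r = 4, s = -5 − 2·14 = -33, t = 14 − 2·(-39) = 92  (check: 616·(-33) + 221·92 = 4)
  q = 1: r = 1, s = 14 − 1·(-33) = 47, t = -39 − 1·92 = -131  (check: 616·47 + 221·(-131) = 1)
The row with r = 1 (the gcd) gives the Bezout coefficients s = 47, t = -131.
Result: 616 · (47) + 221 · (-131) = 1.

gcd(616, 221) = 1; s = 47, t = -131 (check: 616·47 + 221·(-131) = 1).
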